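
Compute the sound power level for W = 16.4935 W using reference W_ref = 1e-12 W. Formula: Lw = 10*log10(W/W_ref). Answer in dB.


W / W_ref = 16.4935 / 1e-12 = 1.64935e+13
Lw = 10 * log10(1.64935e+13) = 132.17 dB


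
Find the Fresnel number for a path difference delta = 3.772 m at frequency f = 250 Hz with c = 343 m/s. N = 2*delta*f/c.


N = 2*delta*f/c = 2*delta/lambda, where lambda = c/f
lambda = 343 / 250 = 1.372 m
N = 2 * 3.772 / 1.372 = 5.4985


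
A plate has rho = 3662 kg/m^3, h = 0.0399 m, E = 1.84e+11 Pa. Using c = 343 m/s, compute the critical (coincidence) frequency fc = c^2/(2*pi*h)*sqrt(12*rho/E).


12*rho/E = 12*3662/1.84e+11 = 2.38826e-07
sqrt(12*rho/E) = sqrt(2.38826e-07) = 0.000488698
c^2/(2*pi*h) = 343^2/(2*pi*0.0399) = 469284
fc = 469284 * 0.000488698 = 229.34 Hz


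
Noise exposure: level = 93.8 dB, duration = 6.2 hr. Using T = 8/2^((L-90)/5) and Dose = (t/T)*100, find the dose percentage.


T_allowed = 8 / 2^((93.8 - 90)/5) = 4.72397 hr
Dose = 6.2 / 4.72397 * 100 = 131.25 %


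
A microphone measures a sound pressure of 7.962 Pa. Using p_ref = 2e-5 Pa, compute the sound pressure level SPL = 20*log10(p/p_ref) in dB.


p / p_ref = 7.962 / 2e-5 = 398100
SPL = 20 * log10(398100) = 112 dB


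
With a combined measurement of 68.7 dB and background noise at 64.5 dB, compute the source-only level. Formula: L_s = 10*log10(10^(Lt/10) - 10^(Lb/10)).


10^(68.7/10) = 7.4131e+06
10^(64.5/10) = 2.81838e+06
Difference = 7.4131e+06 - 2.81838e+06 = 4.59472e+06
L_source = 10*log10(4.59472e+06) = 66.623 dB


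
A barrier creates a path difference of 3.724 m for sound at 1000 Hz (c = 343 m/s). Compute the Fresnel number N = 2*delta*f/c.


N = 2*delta*f/c = 2*delta/lambda, where lambda = c/f
lambda = 343 / 1000 = 0.343 m
N = 2 * 3.724 / 0.343 = 21.714


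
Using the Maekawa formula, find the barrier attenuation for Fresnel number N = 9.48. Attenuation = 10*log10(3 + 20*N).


3 + 20*N = 3 + 20*9.48 = 192.6
Att = 10*log10(192.6) = 22.847 dB


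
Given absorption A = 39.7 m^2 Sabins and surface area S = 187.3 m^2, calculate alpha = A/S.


Absorption coefficient = absorbed power / incident power
alpha = A / S = 39.7 / 187.3 = 0.21196


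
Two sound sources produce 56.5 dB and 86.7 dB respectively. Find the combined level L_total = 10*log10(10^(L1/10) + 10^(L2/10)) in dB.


10^(56.5/10) = 446684
10^(86.7/10) = 4.67735e+08
Sum = 446684 + 4.67735e+08 = 4.68182e+08
L_total = 10*log10(4.68182e+08) = 86.704 dB


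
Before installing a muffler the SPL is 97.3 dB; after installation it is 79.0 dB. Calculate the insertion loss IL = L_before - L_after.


Insertion loss = SPL without muffler - SPL with muffler
IL = 97.3 - 79.0 = 18.3 dB


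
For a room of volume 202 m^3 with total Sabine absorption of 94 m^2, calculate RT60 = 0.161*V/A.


RT60 = 0.161 * 202 / 94 = 0.34598 s


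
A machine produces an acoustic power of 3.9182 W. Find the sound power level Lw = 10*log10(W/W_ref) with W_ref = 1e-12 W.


W / W_ref = 3.9182 / 1e-12 = 3.9182e+12
Lw = 10 * log10(3.9182e+12) = 125.93 dB


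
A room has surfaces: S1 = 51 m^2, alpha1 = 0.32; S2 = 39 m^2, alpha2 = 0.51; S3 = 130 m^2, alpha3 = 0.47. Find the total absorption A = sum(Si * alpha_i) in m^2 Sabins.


51 * 0.32 = 16.32
39 * 0.51 = 19.89
130 * 0.47 = 61.1
A_total = 16.32 + 19.89 + 61.1 = 97.31 m^2


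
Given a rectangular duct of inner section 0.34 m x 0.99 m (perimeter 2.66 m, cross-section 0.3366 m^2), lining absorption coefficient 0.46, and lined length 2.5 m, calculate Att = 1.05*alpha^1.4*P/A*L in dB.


alpha^1.4 = 0.46^1.4 = 0.337179
Attenuation rate = 1.05 * alpha^1.4 * P / A
= 1.05 * 0.337179 * 2.66 / 0.3366 = 2.7978 dB/m
Total Att = 2.7978 * 2.5 = 6.9945 dB


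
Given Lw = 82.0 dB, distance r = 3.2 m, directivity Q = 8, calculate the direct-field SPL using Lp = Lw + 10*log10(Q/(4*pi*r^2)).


4*pi*r^2 = 4*pi*3.2^2 = 128.68 m^2
Q / (4*pi*r^2) = 8 / 128.68 = 0.0621697
Lp = 82.0 + 10*log10(0.0621697) = 69.936 dB


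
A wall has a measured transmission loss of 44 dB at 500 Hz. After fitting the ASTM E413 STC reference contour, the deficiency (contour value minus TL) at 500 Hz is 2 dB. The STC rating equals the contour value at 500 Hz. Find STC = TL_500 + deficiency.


By ASTM E413, STC = value of the fitted reference contour at 500 Hz.
Contour value at 500 Hz = TL_500 + deficiency = 44 + 2 = 46
STC = 46


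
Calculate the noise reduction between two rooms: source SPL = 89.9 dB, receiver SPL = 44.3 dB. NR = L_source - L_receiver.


NR = L_source - L_receiver (difference between source and receiving room levels)
NR = 89.9 - 44.3 = 45.6 dB


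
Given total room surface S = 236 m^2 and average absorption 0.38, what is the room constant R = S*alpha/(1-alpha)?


R = 236 * 0.38 / (1 - 0.38) = 144.65 m^2


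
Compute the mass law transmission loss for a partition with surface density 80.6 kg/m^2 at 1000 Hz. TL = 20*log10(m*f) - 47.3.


m * f = 80.6 * 1000 = 80600
20*log10(80600) = 98.1267 dB
TL = 98.1267 - 47.3 = 50.827 dB


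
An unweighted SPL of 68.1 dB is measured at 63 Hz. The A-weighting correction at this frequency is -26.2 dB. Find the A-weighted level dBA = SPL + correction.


A-weighting table: 63 Hz -> -26.2 dB correction
SPL_A = SPL + correction = 68.1 + (-26.2) = 41.9 dBA


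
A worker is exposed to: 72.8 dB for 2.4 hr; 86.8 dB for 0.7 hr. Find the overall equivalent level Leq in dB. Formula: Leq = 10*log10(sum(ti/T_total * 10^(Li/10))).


T_total = 2.4 + 0.7 = 3.1 hr
(2.4/3.1) * 10^(72.8/10) = 1.4752e+07
(0.7/3.1) * 10^(86.8/10) = 1.08078e+08
Sum = 1.4752e+07 + 1.08078e+08 = 1.2283e+08
Leq = 10*log10(1.2283e+08) = 80.893 dB


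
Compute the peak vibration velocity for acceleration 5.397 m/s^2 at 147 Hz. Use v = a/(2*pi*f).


omega = 2*pi*f = 2*pi*147 = 923.628 rad/s
v = a / omega = 5.397 / 923.628 = 0.0058433 m/s


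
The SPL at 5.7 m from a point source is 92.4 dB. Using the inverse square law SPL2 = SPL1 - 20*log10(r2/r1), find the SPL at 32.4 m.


r2/r1 = 32.4/5.7 = 5.68421
Correction = 20*log10(5.68421) = 15.0934 dB
SPL2 = 92.4 - 15.0934 = 77.307 dB


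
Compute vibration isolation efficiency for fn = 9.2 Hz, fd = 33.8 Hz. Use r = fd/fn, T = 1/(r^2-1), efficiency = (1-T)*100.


r = 33.8 / 9.2 = 3.67391
r^2 - 1 = 3.67391^2 - 1 = 12.4976
T = 1/12.4976 = 0.0800154
Efficiency = (1 - 0.0800154)*100 = 91.998 %


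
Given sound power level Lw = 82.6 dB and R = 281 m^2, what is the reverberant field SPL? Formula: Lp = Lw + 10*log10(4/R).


4/R = 4/281 = 0.0142349
Lp = 82.6 + 10*log10(0.0142349) = 64.134 dB


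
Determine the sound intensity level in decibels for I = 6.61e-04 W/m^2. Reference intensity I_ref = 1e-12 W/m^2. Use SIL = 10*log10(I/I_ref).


I / I_ref = 6.61e-04 / 1e-12 = 6.61e+08
SIL = 10 * log10(6.61e+08) = 88.202 dB


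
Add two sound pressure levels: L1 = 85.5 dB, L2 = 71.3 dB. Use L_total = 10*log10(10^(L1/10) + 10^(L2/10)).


10^(85.5/10) = 3.54813e+08
10^(71.3/10) = 1.34896e+07
Sum = 3.54813e+08 + 1.34896e+07 = 3.68303e+08
L_total = 10*log10(3.68303e+08) = 85.662 dB


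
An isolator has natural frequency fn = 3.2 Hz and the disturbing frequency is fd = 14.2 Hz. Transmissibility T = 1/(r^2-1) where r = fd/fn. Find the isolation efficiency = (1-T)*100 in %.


r = 14.2 / 3.2 = 4.4375
r^2 - 1 = 4.4375^2 - 1 = 18.6914
T = 1/18.6914 = 0.0535005
Efficiency = (1 - 0.0535005)*100 = 94.65 %


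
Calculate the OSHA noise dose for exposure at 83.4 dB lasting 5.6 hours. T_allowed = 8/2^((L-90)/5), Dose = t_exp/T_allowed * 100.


T_allowed = 8 / 2^((83.4 - 90)/5) = 19.9733 hr
Dose = 5.6 / 19.9733 * 100 = 28.037 %


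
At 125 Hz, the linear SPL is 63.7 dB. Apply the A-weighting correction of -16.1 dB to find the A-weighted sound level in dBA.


A-weighting table: 125 Hz -> -16.1 dB correction
SPL_A = SPL + correction = 63.7 + (-16.1) = 47.6 dBA


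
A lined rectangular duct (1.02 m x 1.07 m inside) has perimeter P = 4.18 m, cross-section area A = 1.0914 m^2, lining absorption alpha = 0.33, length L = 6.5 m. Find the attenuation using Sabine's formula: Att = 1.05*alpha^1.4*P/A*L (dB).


alpha^1.4 = 0.33^1.4 = 0.211797
Attenuation rate = 1.05 * alpha^1.4 * P / A
= 1.05 * 0.211797 * 4.18 / 1.0914 = 0.851729 dB/m
Total Att = 0.851729 * 6.5 = 5.5362 dB


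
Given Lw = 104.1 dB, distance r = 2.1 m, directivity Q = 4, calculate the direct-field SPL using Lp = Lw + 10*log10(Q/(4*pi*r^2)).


4*pi*r^2 = 4*pi*2.1^2 = 55.4177 m^2
Q / (4*pi*r^2) = 4 / 55.4177 = 0.0721791
Lp = 104.1 + 10*log10(0.0721791) = 92.684 dB


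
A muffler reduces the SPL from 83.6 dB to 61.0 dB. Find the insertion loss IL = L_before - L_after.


Insertion loss = SPL without muffler - SPL with muffler
IL = 83.6 - 61.0 = 22.6 dB


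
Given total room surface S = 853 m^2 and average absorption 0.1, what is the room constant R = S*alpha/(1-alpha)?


R = 853 * 0.1 / (1 - 0.1) = 94.778 m^2


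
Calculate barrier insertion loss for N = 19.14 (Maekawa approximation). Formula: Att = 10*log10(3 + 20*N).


3 + 20*N = 3 + 20*19.14 = 385.8
Att = 10*log10(385.8) = 25.864 dB


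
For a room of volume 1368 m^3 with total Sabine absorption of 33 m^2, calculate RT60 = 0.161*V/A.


RT60 = 0.161 * 1368 / 33 = 6.6742 s


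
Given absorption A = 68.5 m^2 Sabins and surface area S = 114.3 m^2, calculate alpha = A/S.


Absorption coefficient = absorbed power / incident power
alpha = A / S = 68.5 / 114.3 = 0.5993


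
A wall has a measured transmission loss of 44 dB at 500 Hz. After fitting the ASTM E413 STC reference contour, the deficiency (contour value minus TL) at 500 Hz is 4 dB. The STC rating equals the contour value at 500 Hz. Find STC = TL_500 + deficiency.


By ASTM E413, STC = value of the fitted reference contour at 500 Hz.
Contour value at 500 Hz = TL_500 + deficiency = 44 + 4 = 48
STC = 48


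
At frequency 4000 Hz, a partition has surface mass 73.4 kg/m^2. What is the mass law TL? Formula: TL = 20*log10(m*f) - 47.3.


m * f = 73.4 * 4000 = 293600
20*log10(293600) = 109.355 dB
TL = 109.355 - 47.3 = 62.055 dB


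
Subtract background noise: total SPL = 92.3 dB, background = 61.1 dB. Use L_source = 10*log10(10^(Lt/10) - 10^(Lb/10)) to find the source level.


10^(92.3/10) = 1.69824e+09
10^(61.1/10) = 1.28825e+06
Difference = 1.69824e+09 - 1.28825e+06 = 1.69695e+09
L_source = 10*log10(1.69695e+09) = 92.297 dB


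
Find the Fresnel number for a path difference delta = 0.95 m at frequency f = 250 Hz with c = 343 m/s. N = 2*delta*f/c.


N = 2*delta*f/c = 2*delta/lambda, where lambda = c/f
lambda = 343 / 250 = 1.372 m
N = 2 * 0.95 / 1.372 = 1.3848


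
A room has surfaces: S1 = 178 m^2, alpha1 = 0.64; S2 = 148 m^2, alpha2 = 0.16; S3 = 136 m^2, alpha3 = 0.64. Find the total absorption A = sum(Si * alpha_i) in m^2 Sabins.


178 * 0.64 = 113.92
148 * 0.16 = 23.68
136 * 0.64 = 87.04
A_total = 113.92 + 23.68 + 87.04 = 224.64 m^2


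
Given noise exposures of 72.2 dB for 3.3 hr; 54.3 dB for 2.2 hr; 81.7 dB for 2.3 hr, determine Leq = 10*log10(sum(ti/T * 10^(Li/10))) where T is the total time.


T_total = 3.3 + 2.2 + 2.3 = 7.8 hr
(3.3/7.8) * 10^(72.2/10) = 7.02133e+06
(2.2/7.8) * 10^(54.3/10) = 75915.1
(2.3/7.8) * 10^(81.7/10) = 4.36147e+07
Sum = 7.02133e+06 + 75915.1 + 4.36147e+07 = 5.07119e+07
Leq = 10*log10(5.07119e+07) = 77.051 dB


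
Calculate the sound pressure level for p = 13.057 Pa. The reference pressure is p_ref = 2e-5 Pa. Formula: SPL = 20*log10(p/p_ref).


p / p_ref = 13.057 / 2e-5 = 652850
SPL = 20 * log10(652850) = 116.3 dB


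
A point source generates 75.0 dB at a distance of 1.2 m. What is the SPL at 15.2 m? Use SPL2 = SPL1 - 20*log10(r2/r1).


r2/r1 = 15.2/1.2 = 12.6667
Correction = 20*log10(12.6667) = 22.0533 dB
SPL2 = 75.0 - 22.0533 = 52.947 dB


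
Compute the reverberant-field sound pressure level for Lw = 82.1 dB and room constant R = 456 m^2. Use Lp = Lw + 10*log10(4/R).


4/R = 4/456 = 0.00877193
Lp = 82.1 + 10*log10(0.00877193) = 61.531 dB


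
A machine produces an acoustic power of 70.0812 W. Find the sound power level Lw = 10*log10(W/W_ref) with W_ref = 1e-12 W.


W / W_ref = 70.0812 / 1e-12 = 7.00812e+13
Lw = 10 * log10(7.00812e+13) = 138.46 dB


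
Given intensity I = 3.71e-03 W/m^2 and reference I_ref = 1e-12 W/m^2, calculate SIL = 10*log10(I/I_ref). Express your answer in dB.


I / I_ref = 3.71e-03 / 1e-12 = 3.71e+09
SIL = 10 * log10(3.71e+09) = 95.694 dB


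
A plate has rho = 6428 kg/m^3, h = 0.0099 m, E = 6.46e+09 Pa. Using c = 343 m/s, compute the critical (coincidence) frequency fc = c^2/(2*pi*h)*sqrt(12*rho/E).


12*rho/E = 12*6428/6.46e+09 = 1.19406e-05
sqrt(12*rho/E) = sqrt(1.19406e-05) = 0.00345552
c^2/(2*pi*h) = 343^2/(2*pi*0.0099) = 1.89136e+06
fc = 1.89136e+06 * 0.00345552 = 6535.6 Hz


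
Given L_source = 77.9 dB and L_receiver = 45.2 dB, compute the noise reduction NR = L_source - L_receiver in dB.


NR = L_source - L_receiver (difference between source and receiving room levels)
NR = 77.9 - 45.2 = 32.7 dB


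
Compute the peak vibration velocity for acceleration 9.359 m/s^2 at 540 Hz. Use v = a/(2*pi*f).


omega = 2*pi*f = 2*pi*540 = 3392.92 rad/s
v = a / omega = 9.359 / 3392.92 = 0.0027584 m/s


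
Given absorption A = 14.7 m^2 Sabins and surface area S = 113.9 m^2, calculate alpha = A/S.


Absorption coefficient = absorbed power / incident power
alpha = A / S = 14.7 / 113.9 = 0.12906


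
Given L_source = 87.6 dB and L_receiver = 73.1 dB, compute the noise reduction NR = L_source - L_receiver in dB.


NR = L_source - L_receiver (difference between source and receiving room levels)
NR = 87.6 - 73.1 = 14.5 dB


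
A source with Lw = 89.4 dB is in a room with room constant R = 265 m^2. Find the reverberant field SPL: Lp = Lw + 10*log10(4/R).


4/R = 4/265 = 0.0150943
Lp = 89.4 + 10*log10(0.0150943) = 71.188 dB


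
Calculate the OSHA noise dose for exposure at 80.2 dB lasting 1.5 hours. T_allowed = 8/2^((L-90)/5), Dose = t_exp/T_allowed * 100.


T_allowed = 8 / 2^((80.2 - 90)/5) = 31.125 hr
Dose = 1.5 / 31.125 * 100 = 4.8193 %


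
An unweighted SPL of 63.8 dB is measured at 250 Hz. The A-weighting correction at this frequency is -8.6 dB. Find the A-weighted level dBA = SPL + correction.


A-weighting table: 250 Hz -> -8.6 dB correction
SPL_A = SPL + correction = 63.8 + (-8.6) = 55.2 dBA


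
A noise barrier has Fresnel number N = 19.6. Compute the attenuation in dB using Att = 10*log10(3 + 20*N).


3 + 20*N = 3 + 20*19.6 = 395
Att = 10*log10(395) = 25.966 dB


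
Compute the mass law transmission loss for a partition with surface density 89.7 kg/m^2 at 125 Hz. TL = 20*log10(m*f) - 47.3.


m * f = 89.7 * 125 = 11212.5
20*log10(11212.5) = 80.994 dB
TL = 80.994 - 47.3 = 33.694 dB


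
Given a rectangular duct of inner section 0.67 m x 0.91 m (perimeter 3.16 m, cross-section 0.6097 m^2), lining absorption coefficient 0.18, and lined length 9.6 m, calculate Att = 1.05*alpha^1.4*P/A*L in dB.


alpha^1.4 = 0.18^1.4 = 0.0906529
Attenuation rate = 1.05 * alpha^1.4 * P / A
= 1.05 * 0.0906529 * 3.16 / 0.6097 = 0.493335 dB/m
Total Att = 0.493335 * 9.6 = 4.736 dB


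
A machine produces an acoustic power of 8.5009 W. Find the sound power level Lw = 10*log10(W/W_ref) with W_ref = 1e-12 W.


W / W_ref = 8.5009 / 1e-12 = 8.5009e+12
Lw = 10 * log10(8.5009e+12) = 129.29 dB


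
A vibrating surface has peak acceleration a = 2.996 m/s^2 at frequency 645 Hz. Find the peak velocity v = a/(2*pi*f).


omega = 2*pi*f = 2*pi*645 = 4052.65 rad/s
v = a / omega = 2.996 / 4052.65 = 0.00073927 m/s


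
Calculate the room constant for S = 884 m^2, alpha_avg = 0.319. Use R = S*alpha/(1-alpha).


R = 884 * 0.319 / (1 - 0.319) = 414.09 m^2


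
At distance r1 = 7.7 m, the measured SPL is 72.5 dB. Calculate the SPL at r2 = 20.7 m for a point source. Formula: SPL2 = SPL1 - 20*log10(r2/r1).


r2/r1 = 20.7/7.7 = 2.68831
Correction = 20*log10(2.68831) = 8.58959 dB
SPL2 = 72.5 - 8.58959 = 63.91 dB


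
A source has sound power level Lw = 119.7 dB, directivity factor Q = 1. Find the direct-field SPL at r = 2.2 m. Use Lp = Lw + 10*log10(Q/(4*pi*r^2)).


4*pi*r^2 = 4*pi*2.2^2 = 60.8212 m^2
Q / (4*pi*r^2) = 1 / 60.8212 = 0.0164416
Lp = 119.7 + 10*log10(0.0164416) = 101.86 dB


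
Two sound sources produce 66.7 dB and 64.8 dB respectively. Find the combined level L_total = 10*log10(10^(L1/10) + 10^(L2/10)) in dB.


10^(66.7/10) = 4.67735e+06
10^(64.8/10) = 3.01995e+06
Sum = 4.67735e+06 + 3.01995e+06 = 7.6973e+06
L_total = 10*log10(7.6973e+06) = 68.863 dB


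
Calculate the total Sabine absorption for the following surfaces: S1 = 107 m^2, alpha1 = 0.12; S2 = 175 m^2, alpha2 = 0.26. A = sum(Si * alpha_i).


107 * 0.12 = 12.84
175 * 0.26 = 45.5
A_total = 12.84 + 45.5 = 58.34 m^2


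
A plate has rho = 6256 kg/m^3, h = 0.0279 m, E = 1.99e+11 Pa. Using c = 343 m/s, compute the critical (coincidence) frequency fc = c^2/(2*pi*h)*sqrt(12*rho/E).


12*rho/E = 12*6256/1.99e+11 = 3.77246e-07
sqrt(12*rho/E) = sqrt(3.77246e-07) = 0.000614204
c^2/(2*pi*h) = 343^2/(2*pi*0.0279) = 671126
fc = 671126 * 0.000614204 = 412.21 Hz


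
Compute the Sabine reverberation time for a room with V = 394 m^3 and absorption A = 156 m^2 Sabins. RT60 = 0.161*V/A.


RT60 = 0.161 * 394 / 156 = 0.40663 s


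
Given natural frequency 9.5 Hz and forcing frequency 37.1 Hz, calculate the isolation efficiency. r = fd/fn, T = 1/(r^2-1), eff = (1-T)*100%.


r = 37.1 / 9.5 = 3.90526
r^2 - 1 = 3.90526^2 - 1 = 14.2511
T = 1/14.2511 = 0.07017
Efficiency = (1 - 0.07017)*100 = 92.983 %


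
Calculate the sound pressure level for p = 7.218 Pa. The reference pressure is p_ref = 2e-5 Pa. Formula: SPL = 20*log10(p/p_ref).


p / p_ref = 7.218 / 2e-5 = 360900
SPL = 20 * log10(360900) = 111.15 dB


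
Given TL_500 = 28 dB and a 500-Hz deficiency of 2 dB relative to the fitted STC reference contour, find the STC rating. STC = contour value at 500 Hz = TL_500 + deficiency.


By ASTM E413, STC = value of the fitted reference contour at 500 Hz.
Contour value at 500 Hz = TL_500 + deficiency = 28 + 2 = 30
STC = 30


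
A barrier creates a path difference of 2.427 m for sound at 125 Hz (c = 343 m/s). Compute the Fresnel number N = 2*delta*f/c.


N = 2*delta*f/c = 2*delta/lambda, where lambda = c/f
lambda = 343 / 125 = 2.744 m
N = 2 * 2.427 / 2.744 = 1.769


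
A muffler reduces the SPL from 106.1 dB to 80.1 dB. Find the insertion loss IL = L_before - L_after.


Insertion loss = SPL without muffler - SPL with muffler
IL = 106.1 - 80.1 = 26 dB


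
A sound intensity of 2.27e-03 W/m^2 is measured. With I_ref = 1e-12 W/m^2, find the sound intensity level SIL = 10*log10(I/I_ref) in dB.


I / I_ref = 2.27e-03 / 1e-12 = 2.27e+09
SIL = 10 * log10(2.27e+09) = 93.56 dB


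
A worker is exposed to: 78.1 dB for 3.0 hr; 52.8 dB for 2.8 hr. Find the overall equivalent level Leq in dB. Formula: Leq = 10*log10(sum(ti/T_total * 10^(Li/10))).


T_total = 3.0 + 2.8 = 5.8 hr
(3.0/5.8) * 10^(78.1/10) = 3.33959e+07
(2.8/5.8) * 10^(52.8/10) = 91987.8
Sum = 3.33959e+07 + 91987.8 = 3.34879e+07
Leq = 10*log10(3.34879e+07) = 75.249 dB


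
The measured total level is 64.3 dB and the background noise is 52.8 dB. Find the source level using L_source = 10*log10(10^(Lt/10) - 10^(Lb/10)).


10^(64.3/10) = 2.69153e+06
10^(52.8/10) = 190546
Difference = 2.69153e+06 - 190546 = 2.50098e+06
L_source = 10*log10(2.50098e+06) = 63.981 dB


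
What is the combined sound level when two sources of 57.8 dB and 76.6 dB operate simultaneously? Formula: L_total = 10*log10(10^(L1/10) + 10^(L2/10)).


10^(57.8/10) = 602560
10^(76.6/10) = 4.57088e+07
Sum = 602560 + 4.57088e+07 = 4.63114e+07
L_total = 10*log10(4.63114e+07) = 76.657 dB


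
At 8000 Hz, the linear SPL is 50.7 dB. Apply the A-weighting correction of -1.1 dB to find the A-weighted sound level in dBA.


A-weighting table: 8000 Hz -> -1.1 dB correction
SPL_A = SPL + correction = 50.7 + (-1.1) = 49.6 dBA


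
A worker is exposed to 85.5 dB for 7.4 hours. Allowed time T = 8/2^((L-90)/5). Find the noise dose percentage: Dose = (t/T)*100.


T_allowed = 8 / 2^((85.5 - 90)/5) = 14.9285 hr
Dose = 7.4 / 14.9285 * 100 = 49.57 %


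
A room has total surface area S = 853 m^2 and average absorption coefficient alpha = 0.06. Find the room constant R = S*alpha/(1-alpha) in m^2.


R = 853 * 0.06 / (1 - 0.06) = 54.447 m^2


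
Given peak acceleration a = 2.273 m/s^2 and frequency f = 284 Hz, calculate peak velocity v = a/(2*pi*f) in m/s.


omega = 2*pi*f = 2*pi*284 = 1784.42 rad/s
v = a / omega = 2.273 / 1784.42 = 0.0012738 m/s


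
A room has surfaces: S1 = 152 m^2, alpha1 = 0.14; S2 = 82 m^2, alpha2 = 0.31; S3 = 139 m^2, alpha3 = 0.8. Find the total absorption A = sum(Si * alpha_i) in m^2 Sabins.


152 * 0.14 = 21.28
82 * 0.31 = 25.42
139 * 0.8 = 111.2
A_total = 21.28 + 25.42 + 111.2 = 157.9 m^2


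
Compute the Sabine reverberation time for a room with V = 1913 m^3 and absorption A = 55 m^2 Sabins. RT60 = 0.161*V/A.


RT60 = 0.161 * 1913 / 55 = 5.5999 s


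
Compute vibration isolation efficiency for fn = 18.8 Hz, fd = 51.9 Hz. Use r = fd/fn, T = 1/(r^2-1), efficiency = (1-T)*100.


r = 51.9 / 18.8 = 2.76064
r^2 - 1 = 2.76064^2 - 1 = 6.62113
T = 1/6.62113 = 0.151032
Efficiency = (1 - 0.151032)*100 = 84.897 %


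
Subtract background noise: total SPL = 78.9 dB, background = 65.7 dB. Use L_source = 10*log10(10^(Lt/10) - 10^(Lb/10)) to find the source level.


10^(78.9/10) = 7.76247e+07
10^(65.7/10) = 3.71535e+06
Difference = 7.76247e+07 - 3.71535e+06 = 7.39094e+07
L_source = 10*log10(7.39094e+07) = 78.687 dB


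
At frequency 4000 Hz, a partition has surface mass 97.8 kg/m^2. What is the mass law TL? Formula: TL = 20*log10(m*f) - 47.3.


m * f = 97.8 * 4000 = 391200
20*log10(391200) = 111.848 dB
TL = 111.848 - 47.3 = 64.548 dB


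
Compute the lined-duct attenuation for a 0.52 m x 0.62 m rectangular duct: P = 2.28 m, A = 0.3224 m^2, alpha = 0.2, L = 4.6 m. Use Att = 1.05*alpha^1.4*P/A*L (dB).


alpha^1.4 = 0.2^1.4 = 0.105061
Attenuation rate = 1.05 * alpha^1.4 * P / A
= 1.05 * 0.105061 * 2.28 / 0.3224 = 0.780137 dB/m
Total Att = 0.780137 * 4.6 = 3.5886 dB


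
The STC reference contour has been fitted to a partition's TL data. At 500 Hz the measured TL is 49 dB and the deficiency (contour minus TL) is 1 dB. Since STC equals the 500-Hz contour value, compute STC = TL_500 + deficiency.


By ASTM E413, STC = value of the fitted reference contour at 500 Hz.
Contour value at 500 Hz = TL_500 + deficiency = 49 + 1 = 50
STC = 50


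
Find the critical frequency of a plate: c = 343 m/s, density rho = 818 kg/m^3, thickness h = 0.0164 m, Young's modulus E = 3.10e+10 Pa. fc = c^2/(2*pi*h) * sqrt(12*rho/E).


12*rho/E = 12*818/3.10e+10 = 3.16645e-07
sqrt(12*rho/E) = sqrt(3.16645e-07) = 0.000562712
c^2/(2*pi*h) = 343^2/(2*pi*0.0164) = 1.14173e+06
fc = 1.14173e+06 * 0.000562712 = 642.47 Hz


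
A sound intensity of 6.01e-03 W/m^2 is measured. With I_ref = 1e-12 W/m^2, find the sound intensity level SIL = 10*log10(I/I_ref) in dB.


I / I_ref = 6.01e-03 / 1e-12 = 6.01e+09
SIL = 10 * log10(6.01e+09) = 97.789 dB


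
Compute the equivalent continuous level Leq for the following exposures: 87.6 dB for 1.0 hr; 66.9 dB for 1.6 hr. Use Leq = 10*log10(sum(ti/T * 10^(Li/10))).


T_total = 1.0 + 1.6 = 2.6 hr
(1.0/2.6) * 10^(87.6/10) = 2.21323e+08
(1.6/2.6) * 10^(66.9/10) = 3.01402e+06
Sum = 2.21323e+08 + 3.01402e+06 = 2.24337e+08
Leq = 10*log10(2.24337e+08) = 83.509 dB


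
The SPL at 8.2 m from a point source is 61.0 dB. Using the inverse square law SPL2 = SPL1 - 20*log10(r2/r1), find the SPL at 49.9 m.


r2/r1 = 49.9/8.2 = 6.08537
Correction = 20*log10(6.08537) = 15.6857 dB
SPL2 = 61.0 - 15.6857 = 45.314 dB


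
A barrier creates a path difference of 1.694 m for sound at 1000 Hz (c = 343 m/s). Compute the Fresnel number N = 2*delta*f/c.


N = 2*delta*f/c = 2*delta/lambda, where lambda = c/f
lambda = 343 / 1000 = 0.343 m
N = 2 * 1.694 / 0.343 = 9.8776


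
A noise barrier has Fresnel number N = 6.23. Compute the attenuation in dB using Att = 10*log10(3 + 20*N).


3 + 20*N = 3 + 20*6.23 = 127.6
Att = 10*log10(127.6) = 21.059 dB


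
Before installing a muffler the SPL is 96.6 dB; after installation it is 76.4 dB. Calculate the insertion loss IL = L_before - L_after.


Insertion loss = SPL without muffler - SPL with muffler
IL = 96.6 - 76.4 = 20.2 dB


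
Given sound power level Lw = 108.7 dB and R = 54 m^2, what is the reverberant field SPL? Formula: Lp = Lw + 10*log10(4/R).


4/R = 4/54 = 0.0740741
Lp = 108.7 + 10*log10(0.0740741) = 97.397 dB


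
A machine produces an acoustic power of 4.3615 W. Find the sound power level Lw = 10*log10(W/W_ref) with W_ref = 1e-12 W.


W / W_ref = 4.3615 / 1e-12 = 4.3615e+12
Lw = 10 * log10(4.3615e+12) = 126.4 dB


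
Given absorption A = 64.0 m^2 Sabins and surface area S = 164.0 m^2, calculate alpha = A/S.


Absorption coefficient = absorbed power / incident power
alpha = A / S = 64.0 / 164.0 = 0.39024


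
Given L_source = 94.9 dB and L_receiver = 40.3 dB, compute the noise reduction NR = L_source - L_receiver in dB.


NR = L_source - L_receiver (difference between source and receiving room levels)
NR = 94.9 - 40.3 = 54.6 dB


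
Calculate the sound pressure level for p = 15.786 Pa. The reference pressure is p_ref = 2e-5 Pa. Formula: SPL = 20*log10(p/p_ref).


p / p_ref = 15.786 / 2e-5 = 789300
SPL = 20 * log10(789300) = 117.94 dB


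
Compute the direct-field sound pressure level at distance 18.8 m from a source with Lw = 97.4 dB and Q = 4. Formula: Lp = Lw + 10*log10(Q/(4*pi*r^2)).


4*pi*r^2 = 4*pi*18.8^2 = 4441.46 m^2
Q / (4*pi*r^2) = 4 / 4441.46 = 0.000900605
Lp = 97.4 + 10*log10(0.000900605) = 66.945 dB


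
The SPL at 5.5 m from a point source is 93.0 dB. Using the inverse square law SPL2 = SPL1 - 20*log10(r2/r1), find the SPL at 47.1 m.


r2/r1 = 47.1/5.5 = 8.56364
Correction = 20*log10(8.56364) = 18.6532 dB
SPL2 = 93.0 - 18.6532 = 74.347 dB


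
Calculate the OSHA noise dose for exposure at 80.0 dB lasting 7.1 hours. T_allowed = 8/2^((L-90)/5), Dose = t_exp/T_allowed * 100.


T_allowed = 8 / 2^((80.0 - 90)/5) = 32 hr
Dose = 7.1 / 32 * 100 = 22.188 %


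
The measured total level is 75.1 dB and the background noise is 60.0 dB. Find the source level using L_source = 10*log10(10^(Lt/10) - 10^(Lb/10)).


10^(75.1/10) = 3.23594e+07
10^(60.0/10) = 1e+06
Difference = 3.23594e+07 - 1e+06 = 3.13594e+07
L_source = 10*log10(3.13594e+07) = 74.964 dB


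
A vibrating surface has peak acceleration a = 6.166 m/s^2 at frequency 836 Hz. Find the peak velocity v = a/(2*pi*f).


omega = 2*pi*f = 2*pi*836 = 5252.74 rad/s
v = a / omega = 6.166 / 5252.74 = 0.0011739 m/s


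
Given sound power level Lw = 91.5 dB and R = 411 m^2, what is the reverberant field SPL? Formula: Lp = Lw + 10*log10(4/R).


4/R = 4/411 = 0.00973236
Lp = 91.5 + 10*log10(0.00973236) = 71.382 dB


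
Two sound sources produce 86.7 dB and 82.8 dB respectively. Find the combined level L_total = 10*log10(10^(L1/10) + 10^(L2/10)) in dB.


10^(86.7/10) = 4.67735e+08
10^(82.8/10) = 1.90546e+08
Sum = 4.67735e+08 + 1.90546e+08 = 6.58281e+08
L_total = 10*log10(6.58281e+08) = 88.184 dB


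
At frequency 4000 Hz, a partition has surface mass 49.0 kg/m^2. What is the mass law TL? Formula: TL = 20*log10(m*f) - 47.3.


m * f = 49.0 * 4000 = 196000
20*log10(196000) = 105.845 dB
TL = 105.845 - 47.3 = 58.545 dB


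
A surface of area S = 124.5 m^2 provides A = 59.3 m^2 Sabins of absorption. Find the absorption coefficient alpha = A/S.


Absorption coefficient = absorbed power / incident power
alpha = A / S = 59.3 / 124.5 = 0.47631


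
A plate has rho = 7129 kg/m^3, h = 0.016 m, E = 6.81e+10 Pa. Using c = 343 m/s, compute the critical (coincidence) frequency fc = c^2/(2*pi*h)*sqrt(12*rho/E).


12*rho/E = 12*7129/6.81e+10 = 1.25621e-06
sqrt(12*rho/E) = sqrt(1.25621e-06) = 0.00112081
c^2/(2*pi*h) = 343^2/(2*pi*0.016) = 1.17028e+06
fc = 1.17028e+06 * 0.00112081 = 1311.7 Hz


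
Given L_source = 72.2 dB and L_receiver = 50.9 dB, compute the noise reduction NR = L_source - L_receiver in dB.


NR = L_source - L_receiver (difference between source and receiving room levels)
NR = 72.2 - 50.9 = 21.3 dB


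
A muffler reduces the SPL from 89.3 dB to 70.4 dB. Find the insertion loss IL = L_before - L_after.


Insertion loss = SPL without muffler - SPL with muffler
IL = 89.3 - 70.4 = 18.9 dB


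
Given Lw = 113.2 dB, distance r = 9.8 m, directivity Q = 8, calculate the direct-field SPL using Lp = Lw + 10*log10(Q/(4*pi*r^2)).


4*pi*r^2 = 4*pi*9.8^2 = 1206.87 m^2
Q / (4*pi*r^2) = 8 / 1206.87 = 0.00662872
Lp = 113.2 + 10*log10(0.00662872) = 91.414 dB


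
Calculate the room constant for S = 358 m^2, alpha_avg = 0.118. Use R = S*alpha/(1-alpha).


R = 358 * 0.118 / (1 - 0.118) = 47.896 m^2


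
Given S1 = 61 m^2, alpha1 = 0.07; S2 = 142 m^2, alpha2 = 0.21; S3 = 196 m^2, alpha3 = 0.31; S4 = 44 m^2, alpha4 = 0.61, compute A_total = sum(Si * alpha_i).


61 * 0.07 = 4.27
142 * 0.21 = 29.82
196 * 0.31 = 60.76
44 * 0.61 = 26.84
A_total = 4.27 + 29.82 + 60.76 + 26.84 = 121.69 m^2


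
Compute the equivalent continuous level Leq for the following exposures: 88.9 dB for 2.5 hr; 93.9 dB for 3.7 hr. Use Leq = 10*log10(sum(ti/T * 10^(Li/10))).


T_total = 2.5 + 3.7 = 6.2 hr
(2.5/6.2) * 10^(88.9/10) = 3.13003e+08
(3.7/6.2) * 10^(93.9/10) = 1.46491e+09
Sum = 3.13003e+08 + 1.46491e+09 = 1.77791e+09
Leq = 10*log10(1.77791e+09) = 92.499 dB


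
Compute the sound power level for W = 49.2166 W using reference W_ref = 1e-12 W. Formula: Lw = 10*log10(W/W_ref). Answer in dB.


W / W_ref = 49.2166 / 1e-12 = 4.92166e+13
Lw = 10 * log10(4.92166e+13) = 136.92 dB


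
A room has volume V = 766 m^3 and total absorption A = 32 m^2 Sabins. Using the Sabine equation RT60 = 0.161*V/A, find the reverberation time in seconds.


RT60 = 0.161 * 766 / 32 = 3.8539 s


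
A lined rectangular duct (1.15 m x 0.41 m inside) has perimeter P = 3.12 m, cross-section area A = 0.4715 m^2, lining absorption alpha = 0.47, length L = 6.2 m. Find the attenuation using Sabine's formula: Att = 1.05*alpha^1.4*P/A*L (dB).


alpha^1.4 = 0.47^1.4 = 0.347486
Attenuation rate = 1.05 * alpha^1.4 * P / A
= 1.05 * 0.347486 * 3.12 / 0.4715 = 2.41435 dB/m
Total Att = 2.41435 * 6.2 = 14.969 dB


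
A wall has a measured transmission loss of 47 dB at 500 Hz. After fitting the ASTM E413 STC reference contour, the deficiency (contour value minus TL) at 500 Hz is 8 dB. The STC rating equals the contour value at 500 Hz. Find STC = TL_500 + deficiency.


By ASTM E413, STC = value of the fitted reference contour at 500 Hz.
Contour value at 500 Hz = TL_500 + deficiency = 47 + 8 = 55
STC = 55


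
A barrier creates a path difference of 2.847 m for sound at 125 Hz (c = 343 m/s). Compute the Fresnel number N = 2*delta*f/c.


N = 2*delta*f/c = 2*delta/lambda, where lambda = c/f
lambda = 343 / 125 = 2.744 m
N = 2 * 2.847 / 2.744 = 2.0751


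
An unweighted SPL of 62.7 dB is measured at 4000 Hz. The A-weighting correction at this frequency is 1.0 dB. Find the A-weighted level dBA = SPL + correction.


A-weighting table: 4000 Hz -> 1.0 dB correction
SPL_A = SPL + correction = 62.7 + (1.0) = 63.7 dBA


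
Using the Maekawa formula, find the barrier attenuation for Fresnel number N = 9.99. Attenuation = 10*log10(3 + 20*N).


3 + 20*N = 3 + 20*9.99 = 202.8
Att = 10*log10(202.8) = 23.071 dB


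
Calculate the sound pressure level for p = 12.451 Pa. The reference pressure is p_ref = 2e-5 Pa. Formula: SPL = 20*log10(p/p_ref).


p / p_ref = 12.451 / 2e-5 = 622550
SPL = 20 * log10(622550) = 115.88 dB


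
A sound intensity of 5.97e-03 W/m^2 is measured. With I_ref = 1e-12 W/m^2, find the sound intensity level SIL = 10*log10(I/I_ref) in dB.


I / I_ref = 5.97e-03 / 1e-12 = 5.97e+09
SIL = 10 * log10(5.97e+09) = 97.76 dB


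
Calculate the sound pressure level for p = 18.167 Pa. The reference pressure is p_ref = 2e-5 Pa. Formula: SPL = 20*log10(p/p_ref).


p / p_ref = 18.167 / 2e-5 = 908350
SPL = 20 * log10(908350) = 119.17 dB


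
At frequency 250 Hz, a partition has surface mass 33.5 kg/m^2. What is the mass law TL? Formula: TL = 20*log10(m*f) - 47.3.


m * f = 33.5 * 250 = 8375
20*log10(8375) = 78.4597 dB
TL = 78.4597 - 47.3 = 31.16 dB


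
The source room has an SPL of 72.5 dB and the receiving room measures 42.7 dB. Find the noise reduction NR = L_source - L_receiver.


NR = L_source - L_receiver (difference between source and receiving room levels)
NR = 72.5 - 42.7 = 29.8 dB


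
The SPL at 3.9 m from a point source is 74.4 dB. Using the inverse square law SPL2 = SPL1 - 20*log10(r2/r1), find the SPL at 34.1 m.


r2/r1 = 34.1/3.9 = 8.74359
Correction = 20*log10(8.74359) = 18.8338 dB
SPL2 = 74.4 - 18.8338 = 55.566 dB


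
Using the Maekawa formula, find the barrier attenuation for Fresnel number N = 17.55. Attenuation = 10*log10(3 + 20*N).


3 + 20*N = 3 + 20*17.55 = 354
Att = 10*log10(354) = 25.49 dB


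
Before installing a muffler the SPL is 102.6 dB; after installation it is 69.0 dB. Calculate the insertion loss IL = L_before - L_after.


Insertion loss = SPL without muffler - SPL with muffler
IL = 102.6 - 69.0 = 33.6 dB


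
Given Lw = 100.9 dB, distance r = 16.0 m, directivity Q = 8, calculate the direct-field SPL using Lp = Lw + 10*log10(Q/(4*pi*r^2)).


4*pi*r^2 = 4*pi*16.0^2 = 3216.99 m^2
Q / (4*pi*r^2) = 8 / 3216.99 = 0.0024868
Lp = 100.9 + 10*log10(0.0024868) = 74.856 dB


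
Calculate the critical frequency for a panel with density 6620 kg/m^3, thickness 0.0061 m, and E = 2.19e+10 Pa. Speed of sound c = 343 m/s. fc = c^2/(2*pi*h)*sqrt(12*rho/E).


12*rho/E = 12*6620/2.19e+10 = 3.6274e-06
sqrt(12*rho/E) = sqrt(3.6274e-06) = 0.00190457
c^2/(2*pi*h) = 343^2/(2*pi*0.0061) = 3.06958e+06
fc = 3.06958e+06 * 0.00190457 = 5846.2 Hz


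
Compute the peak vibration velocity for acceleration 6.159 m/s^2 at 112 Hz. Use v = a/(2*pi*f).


omega = 2*pi*f = 2*pi*112 = 703.717 rad/s
v = a / omega = 6.159 / 703.717 = 0.0087521 m/s


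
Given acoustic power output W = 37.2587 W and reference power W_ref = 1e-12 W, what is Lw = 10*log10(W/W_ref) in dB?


W / W_ref = 37.2587 / 1e-12 = 3.72587e+13
Lw = 10 * log10(3.72587e+13) = 135.71 dB


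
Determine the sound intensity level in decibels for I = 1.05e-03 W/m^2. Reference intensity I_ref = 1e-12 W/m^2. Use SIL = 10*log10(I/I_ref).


I / I_ref = 1.05e-03 / 1e-12 = 1.05e+09
SIL = 10 * log10(1.05e+09) = 90.212 dB


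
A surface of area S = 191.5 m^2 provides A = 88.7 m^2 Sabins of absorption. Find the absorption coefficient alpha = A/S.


Absorption coefficient = absorbed power / incident power
alpha = A / S = 88.7 / 191.5 = 0.46319


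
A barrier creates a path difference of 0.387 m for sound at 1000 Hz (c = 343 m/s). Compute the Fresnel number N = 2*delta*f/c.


N = 2*delta*f/c = 2*delta/lambda, where lambda = c/f
lambda = 343 / 1000 = 0.343 m
N = 2 * 0.387 / 0.343 = 2.2566


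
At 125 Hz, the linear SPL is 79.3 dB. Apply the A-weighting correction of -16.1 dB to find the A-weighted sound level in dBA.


A-weighting table: 125 Hz -> -16.1 dB correction
SPL_A = SPL + correction = 79.3 + (-16.1) = 63.2 dBA


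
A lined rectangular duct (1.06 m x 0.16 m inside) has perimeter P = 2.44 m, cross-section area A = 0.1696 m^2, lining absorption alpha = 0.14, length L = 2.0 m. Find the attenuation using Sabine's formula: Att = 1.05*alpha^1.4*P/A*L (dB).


alpha^1.4 = 0.14^1.4 = 0.0637645
Attenuation rate = 1.05 * alpha^1.4 * P / A
= 1.05 * 0.0637645 * 2.44 / 0.1696 = 0.963235 dB/m
Total Att = 0.963235 * 2.0 = 1.9265 dB


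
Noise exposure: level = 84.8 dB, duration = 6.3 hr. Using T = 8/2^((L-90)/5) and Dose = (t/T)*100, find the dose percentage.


T_allowed = 8 / 2^((84.8 - 90)/5) = 16.4498 hr
Dose = 6.3 / 16.4498 * 100 = 38.298 %


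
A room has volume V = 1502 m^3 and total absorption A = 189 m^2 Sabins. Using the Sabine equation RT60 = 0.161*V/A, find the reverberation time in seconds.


RT60 = 0.161 * 1502 / 189 = 1.2795 s


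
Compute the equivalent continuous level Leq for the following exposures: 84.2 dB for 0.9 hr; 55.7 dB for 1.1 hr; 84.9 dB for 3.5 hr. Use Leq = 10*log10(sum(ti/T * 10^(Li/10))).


T_total = 0.9 + 1.1 + 3.5 = 5.5 hr
(0.9/5.5) * 10^(84.2/10) = 4.30407e+07
(1.1/5.5) * 10^(55.7/10) = 74307
(3.5/5.5) * 10^(84.9/10) = 1.96655e+08
Sum = 4.30407e+07 + 74307 + 1.96655e+08 = 2.3977e+08
Leq = 10*log10(2.3977e+08) = 83.798 dB


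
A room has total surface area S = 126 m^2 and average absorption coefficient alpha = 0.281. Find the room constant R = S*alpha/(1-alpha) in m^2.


R = 126 * 0.281 / (1 - 0.281) = 49.243 m^2


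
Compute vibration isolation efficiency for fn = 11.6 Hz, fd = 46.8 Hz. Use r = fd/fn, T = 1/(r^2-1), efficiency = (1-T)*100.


r = 46.8 / 11.6 = 4.03448
r^2 - 1 = 4.03448^2 - 1 = 15.277
T = 1/15.277 = 0.0654579
Efficiency = (1 - 0.0654579)*100 = 93.454 %


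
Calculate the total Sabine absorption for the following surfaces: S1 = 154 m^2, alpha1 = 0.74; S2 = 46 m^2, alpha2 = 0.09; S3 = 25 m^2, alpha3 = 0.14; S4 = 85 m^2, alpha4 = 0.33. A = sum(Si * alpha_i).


154 * 0.74 = 113.96
46 * 0.09 = 4.14
25 * 0.14 = 3.5
85 * 0.33 = 28.05
A_total = 113.96 + 4.14 + 3.5 + 28.05 = 149.65 m^2


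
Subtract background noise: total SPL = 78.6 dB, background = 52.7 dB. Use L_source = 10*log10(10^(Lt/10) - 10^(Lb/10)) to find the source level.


10^(78.6/10) = 7.24436e+07
10^(52.7/10) = 186209
Difference = 7.24436e+07 - 186209 = 7.22574e+07
L_source = 10*log10(7.22574e+07) = 78.589 dB


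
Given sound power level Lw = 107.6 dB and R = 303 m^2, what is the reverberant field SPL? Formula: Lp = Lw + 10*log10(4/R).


4/R = 4/303 = 0.0132013
Lp = 107.6 + 10*log10(0.0132013) = 88.806 dB


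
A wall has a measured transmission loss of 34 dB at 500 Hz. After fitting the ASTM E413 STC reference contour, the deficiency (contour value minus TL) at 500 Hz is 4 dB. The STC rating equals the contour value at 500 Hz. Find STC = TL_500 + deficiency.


By ASTM E413, STC = value of the fitted reference contour at 500 Hz.
Contour value at 500 Hz = TL_500 + deficiency = 34 + 4 = 38
STC = 38


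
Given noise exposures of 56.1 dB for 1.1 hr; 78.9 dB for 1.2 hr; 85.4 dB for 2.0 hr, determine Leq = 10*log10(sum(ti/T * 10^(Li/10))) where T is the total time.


T_total = 1.1 + 1.2 + 2.0 = 4.3 hr
(1.1/4.3) * 10^(56.1/10) = 104214
(1.2/4.3) * 10^(78.9/10) = 2.16627e+07
(2.0/4.3) * 10^(85.4/10) = 1.61273e+08
Sum = 104214 + 2.16627e+07 + 1.61273e+08 = 1.8304e+08
Leq = 10*log10(1.8304e+08) = 82.625 dB


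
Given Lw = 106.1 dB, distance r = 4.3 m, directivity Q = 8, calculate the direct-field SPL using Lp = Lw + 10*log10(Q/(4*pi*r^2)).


4*pi*r^2 = 4*pi*4.3^2 = 232.352 m^2
Q / (4*pi*r^2) = 8 / 232.352 = 0.0344305
Lp = 106.1 + 10*log10(0.0344305) = 91.469 dB


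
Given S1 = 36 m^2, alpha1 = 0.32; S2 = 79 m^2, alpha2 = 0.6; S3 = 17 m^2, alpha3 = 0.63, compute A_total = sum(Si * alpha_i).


36 * 0.32 = 11.52
79 * 0.6 = 47.4
17 * 0.63 = 10.71
A_total = 11.52 + 47.4 + 10.71 = 69.63 m^2


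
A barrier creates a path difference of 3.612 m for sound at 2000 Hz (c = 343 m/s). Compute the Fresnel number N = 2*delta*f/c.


N = 2*delta*f/c = 2*delta/lambda, where lambda = c/f
lambda = 343 / 2000 = 0.1715 m
N = 2 * 3.612 / 0.1715 = 42.122


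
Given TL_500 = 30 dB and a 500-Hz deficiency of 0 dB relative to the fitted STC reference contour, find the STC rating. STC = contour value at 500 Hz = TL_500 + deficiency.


By ASTM E413, STC = value of the fitted reference contour at 500 Hz.
Contour value at 500 Hz = TL_500 + deficiency = 30 + 0 = 30
STC = 30
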